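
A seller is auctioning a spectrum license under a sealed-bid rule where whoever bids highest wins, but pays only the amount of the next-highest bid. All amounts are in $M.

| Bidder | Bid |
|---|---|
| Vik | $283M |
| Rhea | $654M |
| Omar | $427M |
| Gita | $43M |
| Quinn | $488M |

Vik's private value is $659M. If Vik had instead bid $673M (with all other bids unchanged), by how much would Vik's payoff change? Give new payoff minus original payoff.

The highest bid among the other bidders is $654M; Vik's bid doesn't change that.
Original bid $283M: Vik is not highest (top rival bid is $654M); payoff $0M.
Alternative bid $673M: Vik is highest, pays the top rival bid $654M; payoff $659M − $654M = $5M.
Change in payoff = $5M − ($0M) = $5M.

$5M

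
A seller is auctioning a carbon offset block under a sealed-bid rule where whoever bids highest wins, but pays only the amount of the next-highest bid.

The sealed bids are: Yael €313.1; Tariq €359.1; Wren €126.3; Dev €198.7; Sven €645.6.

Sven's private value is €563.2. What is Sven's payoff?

Highest bid: Sven at €645.6, so Sven wins.
Second-highest bid: Tariq at €359.1 — that is the price the winner pays.
Sven's payoff = value − price = €563.2 − €359.1 = €204.1.

€204.1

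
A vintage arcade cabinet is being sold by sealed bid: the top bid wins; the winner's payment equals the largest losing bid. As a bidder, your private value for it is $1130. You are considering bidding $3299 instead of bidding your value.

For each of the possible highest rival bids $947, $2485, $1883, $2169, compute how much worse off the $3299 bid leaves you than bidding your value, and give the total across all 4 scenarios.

$3147

The deviation costs you only when the competing bid falls strictly between $1130 and $3299; elsewhere both bids give the same outcome.
$947: outcomes coincide → loss $0.
$2485: truthful payoff $0, deviation payoff −$1355 → loss $1355.
$1883: truthful payoff $0, deviation payoff −$753 → loss $753.
$2169: truthful payoff $0, deviation payoff −$1039 → loss $1039.
Total loss = $1355 + $753 + $1039 = $3147.
Because the price is fixed by the runner-up's bid, deviating from your value can only change a good outcome into a bad one — never the reverse.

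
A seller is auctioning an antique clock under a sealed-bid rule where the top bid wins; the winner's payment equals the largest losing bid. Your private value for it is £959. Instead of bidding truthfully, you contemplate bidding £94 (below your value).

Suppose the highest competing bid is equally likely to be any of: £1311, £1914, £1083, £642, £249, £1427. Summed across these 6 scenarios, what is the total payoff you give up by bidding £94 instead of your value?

£1027

The deviation costs you only when the competing bid falls strictly between £94 and £959; elsewhere both bids give the same outcome.
£1311: outcomes coincide → loss £0.
£1914: outcomes coincide → loss £0.
£1083: outcomes coincide → loss £0.
£642: truthful payoff £317, deviation payoff £0 → loss £317.
£249: truthful payoff £710, deviation payoff £0 → loss £710.
£1427: outcomes coincide → loss £0.
Total loss = £317 + £710 = £1027.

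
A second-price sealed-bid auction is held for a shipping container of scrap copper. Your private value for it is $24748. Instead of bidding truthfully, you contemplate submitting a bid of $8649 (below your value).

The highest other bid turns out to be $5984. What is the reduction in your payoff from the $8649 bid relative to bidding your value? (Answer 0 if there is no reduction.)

$0

Bidding your value $24748: you win (since $24748 > $5984) and pay $5984. Payoff $18764.
Bidding $8649: you win and pay $5984. Payoff $24748 − $5984 = $18764.
Difference = $18764 − $18764 = $0; both bids lead to the same outcome because the competing bid is below both your value and your alternative bid.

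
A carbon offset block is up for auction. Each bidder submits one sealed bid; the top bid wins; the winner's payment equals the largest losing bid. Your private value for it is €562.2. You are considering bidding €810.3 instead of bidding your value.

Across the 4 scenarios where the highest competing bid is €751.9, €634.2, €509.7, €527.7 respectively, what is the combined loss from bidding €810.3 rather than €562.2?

€261.7

The deviation costs you only when the competing bid falls strictly between €562.2 and €810.3; elsewhere both bids give the same outcome.
€751.9: truthful payoff €0, deviation payoff −€189.7 → loss €189.7.
€634.2: truthful payoff €0, deviation payoff −€72 → loss €72.
€509.7: outcomes coincide → loss €0.
€527.7: outcomes coincide → loss €0.
Total loss = €189.7 + €72 = €261.7.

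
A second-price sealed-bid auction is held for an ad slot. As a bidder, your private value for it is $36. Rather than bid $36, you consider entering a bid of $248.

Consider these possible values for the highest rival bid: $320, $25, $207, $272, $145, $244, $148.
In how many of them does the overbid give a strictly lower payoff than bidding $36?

The deviation hurts exactly when the highest competing bid lies strictly between $36 and $248 — overbidding then wins at a price above your value.
$320: above both → same outcome either way.
$25: below both → same outcome either way.
$207: inside the interval → strictly worse (loss $171).
$272: above both → same outcome either way.
$145: inside the interval → strictly worse (loss $109).
$244: inside the interval → strictly worse (loss $208).
$148: inside the interval → strictly worse (loss $112).
Count: 4.

4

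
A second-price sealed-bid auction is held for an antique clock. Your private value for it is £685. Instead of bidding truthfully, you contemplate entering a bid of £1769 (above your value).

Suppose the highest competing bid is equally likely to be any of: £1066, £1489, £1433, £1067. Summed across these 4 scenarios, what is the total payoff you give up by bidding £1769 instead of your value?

The deviation costs you only when the competing bid falls strictly between £685 and £1769; elsewhere both bids give the same outcome.
£1066: truthful payoff £0, deviation payoff −£381 → loss £381.
£1489: truthful payoff £0, deviation payoff −£804 → loss £804.
£1433: truthful payoff £0, deviation payoff −£748 → loss £748.
£1067: truthful payoff £0, deviation payoff −£382 → loss £382.
Total loss = £381 + £804 + £748 + £382 = £2315.

£2315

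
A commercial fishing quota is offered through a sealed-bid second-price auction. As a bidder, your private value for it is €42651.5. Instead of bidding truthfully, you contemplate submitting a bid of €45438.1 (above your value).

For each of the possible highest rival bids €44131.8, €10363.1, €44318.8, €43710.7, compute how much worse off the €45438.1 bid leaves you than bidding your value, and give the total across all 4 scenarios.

The deviation costs you only when the competing bid falls strictly between €42651.5 and €45438.1; elsewhere both bids give the same outcome.
€44131.8: truthful payoff €0, deviation payoff −€1480.3 → loss €1480.3.
€10363.1: outcomes coincide → loss €0.
€44318.8: truthful payoff €0, deviation payoff −€1667.3 → loss €1667.3.
€43710.7: truthful payoff €0, deviation payoff −€1059.2 → loss €1059.2.
Total loss = €1480.3 + €1667.3 + €1059.2 = €4206.8.

€4206.8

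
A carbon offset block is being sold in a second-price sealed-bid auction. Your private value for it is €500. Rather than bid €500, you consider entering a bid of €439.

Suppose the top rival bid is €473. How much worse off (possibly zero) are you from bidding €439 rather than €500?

Bidding your value €500: you win (since €500 > €473) and pay €473. Payoff €27.
Bidding €439: you lose. Payoff €0.
The competing bid €473 lies between your shaded bid and your value, so underbidding forfeits an item you could have won at a profitable price.
Loss from deviating = €27 − (€0) = €27.
In a second-price auction your bid sets only whether you win, not what you pay, so bidding your true value is weakly dominant.

€27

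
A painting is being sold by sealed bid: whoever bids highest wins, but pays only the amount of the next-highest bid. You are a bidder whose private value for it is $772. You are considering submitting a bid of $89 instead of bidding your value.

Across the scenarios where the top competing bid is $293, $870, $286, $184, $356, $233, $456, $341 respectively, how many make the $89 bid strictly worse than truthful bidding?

7

The deviation hurts exactly when the highest competing bid lies strictly between $89 and $772 — underbidding then forfeits a profitable win.
$293: inside the interval → strictly worse (loss $479).
$870: above both → same outcome either way.
$286: inside the interval → strictly worse (loss $486).
$184: inside the interval → strictly worse (loss $588).
$356: inside the interval → strictly worse (loss $416).
$233: inside the interval → strictly worse (loss $539).
$456: inside the interval → strictly worse (loss $316).
$341: inside the interval → strictly worse (loss $431).
Count: 7.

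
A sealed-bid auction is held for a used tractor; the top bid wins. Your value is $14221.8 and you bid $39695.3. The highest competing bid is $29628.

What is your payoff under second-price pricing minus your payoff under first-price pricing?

You have the highest bid, so you win under either rule.
Second-price: pay $29628 → payoff −$15406.2.
First-price: pay your own bid $39695.3 → payoff −$25473.5.
Difference = −$15406.2 − (−$25473.5) = $10067.3.

$10067.3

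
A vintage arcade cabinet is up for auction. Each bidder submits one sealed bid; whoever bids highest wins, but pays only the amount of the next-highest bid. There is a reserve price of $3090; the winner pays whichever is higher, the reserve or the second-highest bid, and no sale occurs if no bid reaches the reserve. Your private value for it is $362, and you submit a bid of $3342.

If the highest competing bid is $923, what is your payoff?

Your bid $3342 is the highest and exceeds the reserve.
Price = max(second-highest bid, reserve) = max($923, $3090) = $3090.
Payoff = $362 − $3090 = −$2728.

−$2728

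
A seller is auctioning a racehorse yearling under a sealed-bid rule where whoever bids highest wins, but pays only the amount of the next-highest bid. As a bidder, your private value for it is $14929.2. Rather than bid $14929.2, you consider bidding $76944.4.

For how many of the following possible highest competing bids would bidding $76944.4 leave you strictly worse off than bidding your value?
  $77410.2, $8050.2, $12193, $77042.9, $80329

0

The deviation hurts exactly when the highest competing bid lies strictly between $14929.2 and $76944.4 — overbidding then wins at a price above your value.
$77410.2: above both → same outcome either way.
$8050.2: below both → same outcome either way.
$12193: below both → same outcome either way.
$77042.9: above both → same outcome either way.
$80329: above both → same outcome either way.
Count: 0.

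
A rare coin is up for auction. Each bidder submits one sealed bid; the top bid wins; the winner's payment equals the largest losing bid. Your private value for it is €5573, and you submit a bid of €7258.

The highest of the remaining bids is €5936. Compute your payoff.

Your bid €7258 exceeds the highest competing bid €5936, so you win.
In a second-price auction the winner pays the second-highest bid, €5936.
Payoff = value − price = €5573 − €5936 = −€363.

−€363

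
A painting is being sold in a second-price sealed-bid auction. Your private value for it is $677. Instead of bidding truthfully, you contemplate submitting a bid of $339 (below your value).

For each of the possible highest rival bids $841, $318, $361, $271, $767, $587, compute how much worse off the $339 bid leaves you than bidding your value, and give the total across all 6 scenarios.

$406

The deviation costs you only when the competing bid falls strictly between $339 and $677; elsewhere both bids give the same outcome.
$841: outcomes coincide → loss $0.
$318: outcomes coincide → loss $0.
$361: truthful payoff $316, deviation payoff $0 → loss $316.
$271: outcomes coincide → loss $0.
$767: outcomes coincide → loss $0.
$587: truthful payoff $90, deviation payoff $0 → loss $90.
Total loss = $316 + $90 = $406.
Truthful bidding weakly dominates here: raising your bid can only win items priced above your value, and lowering it can only forfeit items priced below.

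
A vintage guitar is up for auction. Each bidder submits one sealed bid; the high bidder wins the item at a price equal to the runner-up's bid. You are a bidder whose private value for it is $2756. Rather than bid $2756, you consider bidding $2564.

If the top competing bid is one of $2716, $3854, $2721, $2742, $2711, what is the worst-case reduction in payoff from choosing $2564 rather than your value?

$45

$2716: truthful gives $40, deviation gives $0 → loss $40.
$3854: same outcome either way → loss $0.
$2721: truthful gives $35, deviation gives $0 → loss $35.
$2742: truthful gives $14, deviation gives $0 → loss $14.
$2711: truthful gives $45, deviation gives $0 → loss $45.
Maximum loss: $45.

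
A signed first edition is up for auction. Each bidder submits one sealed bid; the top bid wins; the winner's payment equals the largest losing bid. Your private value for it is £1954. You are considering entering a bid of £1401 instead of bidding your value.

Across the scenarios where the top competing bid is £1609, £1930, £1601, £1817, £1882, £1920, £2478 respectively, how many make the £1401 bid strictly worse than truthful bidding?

6

The deviation hurts exactly when the highest competing bid lies strictly between £1401 and £1954 — underbidding then forfeits a profitable win.
£1609: inside the interval → strictly worse (loss £345).
£1930: inside the interval → strictly worse (loss £24).
£1601: inside the interval → strictly worse (loss £353).
£1817: inside the interval → strictly worse (loss £137).
£1882: inside the interval → strictly worse (loss £72).
£1920: inside the interval → strictly worse (loss £34).
£2478: above both → same outcome either way.
Count: 6.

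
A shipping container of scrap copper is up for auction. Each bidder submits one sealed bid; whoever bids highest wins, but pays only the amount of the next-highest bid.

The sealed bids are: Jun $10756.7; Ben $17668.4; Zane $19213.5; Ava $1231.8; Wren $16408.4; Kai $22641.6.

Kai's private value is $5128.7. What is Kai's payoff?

−$14084.8

Highest bid: Kai at $22641.6, so Kai wins.
Second-highest bid: Zane at $19213.5 — that is the price the winner pays.
Kai's payoff = value − price = $5128.7 − $19213.5 = −$14084.8.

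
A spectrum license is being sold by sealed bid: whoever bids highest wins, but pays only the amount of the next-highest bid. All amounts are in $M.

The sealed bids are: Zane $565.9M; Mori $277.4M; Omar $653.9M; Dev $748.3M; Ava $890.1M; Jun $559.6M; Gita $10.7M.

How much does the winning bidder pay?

$748.3M

Highest bid: Ava at $890.1M, so Ava wins.
Second-highest bid: Dev at $748.3M — that is the price the winner pays.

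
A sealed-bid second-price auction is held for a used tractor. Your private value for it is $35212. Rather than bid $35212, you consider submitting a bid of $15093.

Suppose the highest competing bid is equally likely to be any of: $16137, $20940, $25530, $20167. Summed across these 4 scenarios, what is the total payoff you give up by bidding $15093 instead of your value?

The deviation costs you only when the competing bid falls strictly between $15093 and $35212; elsewhere both bids give the same outcome.
$16137: truthful payoff $19075, deviation payoff $0 → loss $19075.
$20940: truthful payoff $14272, deviation payoff $0 → loss $14272.
$25530: truthful payoff $9682, deviation payoff $0 → loss $9682.
$20167: truthful payoff $15045, deviation payoff $0 → loss $15045.
Total loss = $19075 + $14272 + $9682 + $15045 = $58074.

$58074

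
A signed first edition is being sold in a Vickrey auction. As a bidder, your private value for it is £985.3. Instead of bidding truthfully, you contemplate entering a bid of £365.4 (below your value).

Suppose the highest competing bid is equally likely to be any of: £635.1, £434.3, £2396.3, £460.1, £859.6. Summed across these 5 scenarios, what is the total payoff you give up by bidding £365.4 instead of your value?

The deviation costs you only when the competing bid falls strictly between £365.4 and £985.3; elsewhere both bids give the same outcome.
£635.1: truthful payoff £350.2, deviation payoff £0 → loss £350.2.
£434.3: truthful payoff £551, deviation payoff £0 → loss £551.
£2396.3: outcomes coincide → loss £0.
£460.1: truthful payoff £525.2, deviation payoff £0 → loss £525.2.
£859.6: truthful payoff £125.7, deviation payoff £0 → loss £125.7.
Total loss = £350.2 + £551 + £525.2 + £125.7 = £1552.1.

£1552.1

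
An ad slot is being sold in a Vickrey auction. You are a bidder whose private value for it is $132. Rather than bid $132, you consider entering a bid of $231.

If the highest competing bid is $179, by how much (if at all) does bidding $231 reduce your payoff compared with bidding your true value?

Bidding your value $132: you lose (since $132 < $179). Payoff $0.
Bidding $231: you win and pay $179. Payoff $132 − $179 = −$47.
The competing bid $179 lies between your value and your inflated bid, so overbidding wins an item priced above your value.
Loss from deviating = $0 − (−$47) = $47.

$47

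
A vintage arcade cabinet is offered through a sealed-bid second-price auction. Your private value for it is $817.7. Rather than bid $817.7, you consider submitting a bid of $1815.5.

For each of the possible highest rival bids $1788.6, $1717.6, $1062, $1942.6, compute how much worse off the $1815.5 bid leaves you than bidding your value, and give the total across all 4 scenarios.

$2115.1

The deviation costs you only when the competing bid falls strictly between $817.7 and $1815.5; elsewhere both bids give the same outcome.
$1788.6: truthful payoff $0, deviation payoff −$970.9 → loss $970.9.
$1717.6: truthful payoff $0, deviation payoff −$899.9 → loss $899.9.
$1062: truthful payoff $0, deviation payoff −$244.3 → loss $244.3.
$1942.6: outcomes coincide → loss $0.
Total loss = $970.9 + $899.9 + $244.3 = $2115.1.
Because the price is fixed by the runner-up's bid, deviating from your value can only change a good outcome into a bad one — never the reverse.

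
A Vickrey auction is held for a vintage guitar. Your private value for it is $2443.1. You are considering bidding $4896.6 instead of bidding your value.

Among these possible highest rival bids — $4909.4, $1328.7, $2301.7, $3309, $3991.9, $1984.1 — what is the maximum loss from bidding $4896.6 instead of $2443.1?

$1548.8

$4909.4: same outcome either way → loss $0.
$1328.7: same outcome either way → loss $0.
$2301.7: same outcome either way → loss $0.
$3309: truthful gives $0, deviation gives −$865.9 → loss $865.9.
$3991.9: truthful gives $0, deviation gives −$1548.8 → loss $1548.8.
$1984.1: same outcome either way → loss $0.
Maximum loss: $1548.8.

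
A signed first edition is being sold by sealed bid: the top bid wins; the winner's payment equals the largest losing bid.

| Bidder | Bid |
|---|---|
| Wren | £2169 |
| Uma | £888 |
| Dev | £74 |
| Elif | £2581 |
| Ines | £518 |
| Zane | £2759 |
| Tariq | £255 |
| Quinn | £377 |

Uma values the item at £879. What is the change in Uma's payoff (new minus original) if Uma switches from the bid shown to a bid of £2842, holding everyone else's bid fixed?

The highest bid among the other bidders is £2759; Uma's bid doesn't change that.
Original bid £888: Uma is not highest (top rival bid is £2759); payoff £0.
Alternative bid £2842: Uma is highest, pays the top rival bid £2759; payoff £879 − £2759 = −£1880.
Change in payoff = −£1880 − (£0) = −£1880.

−£1880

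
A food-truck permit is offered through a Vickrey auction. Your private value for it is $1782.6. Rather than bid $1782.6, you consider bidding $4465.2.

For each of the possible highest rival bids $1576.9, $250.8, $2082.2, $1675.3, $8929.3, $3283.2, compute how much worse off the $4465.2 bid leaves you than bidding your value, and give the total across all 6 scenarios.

The deviation costs you only when the competing bid falls strictly between $1782.6 and $4465.2; elsewhere both bids give the same outcome.
$1576.9: outcomes coincide → loss $0.
$250.8: outcomes coincide → loss $0.
$2082.2: truthful payoff $0, deviation payoff −$299.6 → loss $299.6.
$1675.3: outcomes coincide → loss $0.
$8929.3: outcomes coincide → loss $0.
$3283.2: truthful payoff $0, deviation payoff −$1500.6 → loss $1500.6.
Total loss = $299.6 + $1500.6 = $1800.2.

$1800.2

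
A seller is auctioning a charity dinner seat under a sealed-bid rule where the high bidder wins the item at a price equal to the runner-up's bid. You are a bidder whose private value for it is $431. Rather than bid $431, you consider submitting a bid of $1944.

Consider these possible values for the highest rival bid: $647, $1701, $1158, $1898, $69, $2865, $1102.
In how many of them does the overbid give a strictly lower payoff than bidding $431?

The deviation hurts exactly when the highest competing bid lies strictly between $431 and $1944 — overbidding then wins at a price above your value.
$647: inside the interval → strictly worse (loss $216).
$1701: inside the interval → strictly worse (loss $1270).
$1158: inside the interval → strictly worse (loss $727).
$1898: inside the interval → strictly worse (loss $1467).
$69: below both → same outcome either way.
$2865: above both → same outcome either way.
$1102: inside the interval → strictly worse (loss $671).
Count: 5.

5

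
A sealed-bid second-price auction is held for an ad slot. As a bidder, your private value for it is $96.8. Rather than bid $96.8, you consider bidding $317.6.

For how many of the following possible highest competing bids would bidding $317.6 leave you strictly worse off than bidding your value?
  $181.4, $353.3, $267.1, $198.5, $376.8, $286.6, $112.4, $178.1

6

The deviation hurts exactly when the highest competing bid lies strictly between $96.8 and $317.6 — overbidding then wins at a price above your value.
$181.4: inside the interval → strictly worse (loss $84.6).
$353.3: above both → same outcome either way.
$267.1: inside the interval → strictly worse (loss $170.3).
$198.5: inside the interval → strictly worse (loss $101.7).
$376.8: above both → same outcome either way.
$286.6: inside the interval → strictly worse (loss $189.8).
$112.4: inside the interval → strictly worse (loss $15.6).
$178.1: inside the interval → strictly worse (loss $81.3).
Count: 6.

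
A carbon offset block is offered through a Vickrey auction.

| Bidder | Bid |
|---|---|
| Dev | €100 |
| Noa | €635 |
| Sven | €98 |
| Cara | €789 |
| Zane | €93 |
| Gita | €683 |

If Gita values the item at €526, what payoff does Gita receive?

Highest bid: Cara at €789, so Cara wins.
Second-highest bid: Gita at €683 — that is the price the winner pays.
Gita did not win, so Gita pays nothing and receives nothing: payoff €0.

€0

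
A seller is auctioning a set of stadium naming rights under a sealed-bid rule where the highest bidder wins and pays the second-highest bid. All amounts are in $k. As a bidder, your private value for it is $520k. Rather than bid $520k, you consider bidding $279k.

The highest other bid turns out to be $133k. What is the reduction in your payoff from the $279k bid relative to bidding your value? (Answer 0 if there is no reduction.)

$0k

Bidding your value $520k: you win (since $520k > $133k) and pay $133k. Payoff $387k.
Bidding $279k: you win and pay $133k. Payoff $520k − $133k = $387k.
Difference = $387k − $387k = $0k; both bids lead to the same outcome because the competing bid is below both your value and your alternative bid.
Truthful bidding weakly dominates here: raising your bid can only win items priced above your value, and lowering it can only forfeit items priced below.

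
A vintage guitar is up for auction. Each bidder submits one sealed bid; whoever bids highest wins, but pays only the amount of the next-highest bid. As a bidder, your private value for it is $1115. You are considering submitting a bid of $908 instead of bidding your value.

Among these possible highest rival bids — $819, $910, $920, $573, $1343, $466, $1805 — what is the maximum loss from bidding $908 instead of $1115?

$819: same outcome either way → loss $0.
$910: truthful gives $205, deviation gives $0 → loss $205.
$920: truthful gives $195, deviation gives $0 → loss $195.
$573: same outcome either way → loss $0.
$1343: same outcome either way → loss $0.
$466: same outcome either way → loss $0.
$1805: same outcome either way → loss $0.
Maximum loss: $205.

$205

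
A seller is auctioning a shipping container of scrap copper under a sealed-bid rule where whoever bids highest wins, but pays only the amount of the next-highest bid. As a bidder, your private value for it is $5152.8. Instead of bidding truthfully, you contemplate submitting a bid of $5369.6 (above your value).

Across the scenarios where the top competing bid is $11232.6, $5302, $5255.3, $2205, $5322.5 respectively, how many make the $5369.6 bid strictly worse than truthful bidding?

The deviation hurts exactly when the highest competing bid lies strictly between $5152.8 and $5369.6 — overbidding then wins at a price above your value.
$11232.6: above both → same outcome either way.
$5302: inside the interval → strictly worse (loss $149.2).
$5255.3: inside the interval → strictly worse (loss $102.5).
$2205: below both → same outcome either way.
$5322.5: inside the interval → strictly worse (loss $169.7).
Count: 3.

3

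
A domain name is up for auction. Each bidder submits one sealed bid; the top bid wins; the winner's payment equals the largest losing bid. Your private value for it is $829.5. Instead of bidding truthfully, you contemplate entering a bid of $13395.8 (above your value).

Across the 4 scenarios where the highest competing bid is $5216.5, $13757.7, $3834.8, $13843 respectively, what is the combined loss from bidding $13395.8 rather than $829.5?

$7392.3

The deviation costs you only when the competing bid falls strictly between $829.5 and $13395.8; elsewhere both bids give the same outcome.
$5216.5: truthful payoff $0, deviation payoff −$4387 → loss $4387.
$13757.7: outcomes coincide → loss $0.
$3834.8: truthful payoff $0, deviation payoff −$3005.3 → loss $3005.3.
$13843: outcomes coincide → loss $0.
Total loss = $4387 + $3005.3 = $7392.3.
In a second-price auction your bid sets only whether you win, not what you pay, so bidding your true value is weakly dominant.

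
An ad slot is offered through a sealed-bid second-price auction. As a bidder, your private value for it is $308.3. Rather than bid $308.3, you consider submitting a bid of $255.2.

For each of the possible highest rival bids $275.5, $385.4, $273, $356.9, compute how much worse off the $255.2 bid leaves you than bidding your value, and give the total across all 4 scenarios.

The deviation costs you only when the competing bid falls strictly between $255.2 and $308.3; elsewhere both bids give the same outcome.
$275.5: truthful payoff $32.8, deviation payoff $0 → loss $32.8.
$385.4: outcomes coincide → loss $0.
$273: truthful payoff $35.3, deviation payoff $0 → loss $35.3.
$356.9: outcomes coincide → loss $0.
Total loss = $32.8 + $35.3 = $68.1.
In a second-price auction your bid sets only whether you win, not what you pay, so bidding your true value is weakly dominant.

$68.1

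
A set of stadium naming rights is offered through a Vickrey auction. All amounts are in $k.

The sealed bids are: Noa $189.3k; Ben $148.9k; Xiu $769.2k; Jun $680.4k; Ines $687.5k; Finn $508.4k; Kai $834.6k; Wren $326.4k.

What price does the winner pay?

Highest bid: Kai at $834.6k, so Kai wins.
Second-highest bid: Xiu at $769.2k — that is the price the winner pays.

$769.2k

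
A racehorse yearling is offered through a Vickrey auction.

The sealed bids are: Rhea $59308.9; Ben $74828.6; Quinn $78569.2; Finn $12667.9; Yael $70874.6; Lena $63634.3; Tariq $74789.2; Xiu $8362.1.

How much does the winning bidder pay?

Highest bid: Quinn at $78569.2, so Quinn wins.
Second-highest bid: Ben at $74828.6 — that is the price the winner pays.

$74828.6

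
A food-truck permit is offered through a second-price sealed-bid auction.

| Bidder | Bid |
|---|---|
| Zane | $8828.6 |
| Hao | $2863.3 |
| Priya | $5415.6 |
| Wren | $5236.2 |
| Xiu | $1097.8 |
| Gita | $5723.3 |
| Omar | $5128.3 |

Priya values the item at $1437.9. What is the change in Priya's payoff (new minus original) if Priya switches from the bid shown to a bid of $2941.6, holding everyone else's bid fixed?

$0

The highest bid among the other bidders is $8828.6; Priya's bid doesn't change that.
Original bid $5415.6: Priya is not highest (top rival bid is $8828.6); payoff $0.
Alternative bid $2941.6: Priya is not highest (top rival bid is $8828.6); payoff $0.
Change in payoff = $0 − ($0) = $0.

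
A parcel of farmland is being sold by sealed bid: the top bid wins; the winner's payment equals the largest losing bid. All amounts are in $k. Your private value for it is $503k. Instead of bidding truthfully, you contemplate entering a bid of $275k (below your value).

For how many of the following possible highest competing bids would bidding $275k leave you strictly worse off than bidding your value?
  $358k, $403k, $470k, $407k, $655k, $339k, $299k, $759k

The deviation hurts exactly when the highest competing bid lies strictly between $275k and $503k — underbidding then forfeits a profitable win.
$358k: inside the interval → strictly worse (loss $145k).
$403k: inside the interval → strictly worse (loss $100k).
$470k: inside the interval → strictly worse (loss $33k).
$407k: inside the interval → strictly worse (loss $96k).
$655k: above both → same outcome either way.
$339k: inside the interval → strictly worse (loss $164k).
$299k: inside the interval → strictly worse (loss $204k).
$759k: above both → same outcome either way.
Count: 6.

6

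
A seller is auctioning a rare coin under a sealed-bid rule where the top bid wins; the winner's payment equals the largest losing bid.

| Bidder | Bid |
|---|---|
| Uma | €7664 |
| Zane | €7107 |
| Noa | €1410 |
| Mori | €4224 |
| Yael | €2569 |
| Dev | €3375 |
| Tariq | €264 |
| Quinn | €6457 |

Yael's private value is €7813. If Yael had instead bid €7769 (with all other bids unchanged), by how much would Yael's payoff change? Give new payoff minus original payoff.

€149

The highest bid among the other bidders is €7664; Yael's bid doesn't change that.
Original bid €2569: Yael is not highest (top rival bid is €7664); payoff €0.
Alternative bid €7769: Yael is highest, pays the top rival bid €7664; payoff €7813 − €7664 = €149.
Change in payoff = €149 − (€0) = €149.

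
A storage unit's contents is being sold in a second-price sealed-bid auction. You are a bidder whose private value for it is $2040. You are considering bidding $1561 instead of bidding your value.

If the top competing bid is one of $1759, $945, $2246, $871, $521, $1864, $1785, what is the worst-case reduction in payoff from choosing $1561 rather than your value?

$281

$1759: truthful gives $281, deviation gives $0 → loss $281.
$945: same outcome either way → loss $0.
$2246: same outcome either way → loss $0.
$871: same outcome either way → loss $0.
$521: same outcome either way → loss $0.
$1864: truthful gives $176, deviation gives $0 → loss $176.
$1785: truthful gives $255, deviation gives $0 → loss $255.
Maximum loss: $281.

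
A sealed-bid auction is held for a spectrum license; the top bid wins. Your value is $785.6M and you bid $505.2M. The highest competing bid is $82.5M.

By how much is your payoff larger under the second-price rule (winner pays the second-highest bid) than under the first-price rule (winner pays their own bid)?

You have the highest bid, so you win under either rule.
Second-price: pay $82.5M → payoff $703.1M.
First-price: pay your own bid $505.2M → payoff $280.4M.
Difference = $703.1M − ($280.4M) = $422.7M.

$422.7M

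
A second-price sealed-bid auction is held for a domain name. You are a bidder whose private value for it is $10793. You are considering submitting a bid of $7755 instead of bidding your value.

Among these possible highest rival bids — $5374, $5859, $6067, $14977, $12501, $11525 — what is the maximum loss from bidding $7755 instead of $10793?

$0

$5374: same outcome either way → loss $0.
$5859: same outcome either way → loss $0.
$6067: same outcome either way → loss $0.
$14977: same outcome either way → loss $0.
$12501: same outcome either way → loss $0.
$11525: same outcome either way → loss $0.
Maximum loss: $0.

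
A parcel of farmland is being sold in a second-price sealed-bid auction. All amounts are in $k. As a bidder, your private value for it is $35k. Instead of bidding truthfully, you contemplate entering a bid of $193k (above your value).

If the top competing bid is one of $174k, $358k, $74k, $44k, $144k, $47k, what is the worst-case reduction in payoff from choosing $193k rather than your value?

$139k

$174k: truthful gives $0k, deviation gives −$139k → loss $139k.
$358k: same outcome either way → loss $0k.
$74k: truthful gives $0k, deviation gives −$39k → loss $39k.
$44k: truthful gives $0k, deviation gives −$9k → loss $9k.
$144k: truthful gives $0k, deviation gives −$109k → loss $109k.
$47k: truthful gives $0k, deviation gives −$12k → loss $12k.
Maximum loss: $139k.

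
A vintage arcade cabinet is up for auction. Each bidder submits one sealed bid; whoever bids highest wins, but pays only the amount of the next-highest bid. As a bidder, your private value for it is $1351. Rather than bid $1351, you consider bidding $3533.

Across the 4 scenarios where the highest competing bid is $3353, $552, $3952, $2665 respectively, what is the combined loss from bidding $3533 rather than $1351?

$3316

The deviation costs you only when the competing bid falls strictly between $1351 and $3533; elsewhere both bids give the same outcome.
$3353: truthful payoff $0, deviation payoff −$2002 → loss $2002.
$552: outcomes coincide → loss $0.
$3952: outcomes coincide → loss $0.
$2665: truthful payoff $0, deviation payoff −$1314 → loss $1314.
Total loss = $2002 + $1314 = $3316.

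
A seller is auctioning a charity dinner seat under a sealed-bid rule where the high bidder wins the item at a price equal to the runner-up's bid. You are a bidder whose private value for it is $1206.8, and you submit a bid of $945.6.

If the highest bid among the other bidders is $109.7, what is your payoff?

$1097.1

Your bid $945.6 exceeds the highest competing bid $109.7, so you win.
In a second-price auction the winner pays the second-highest bid, $109.7.
Payoff = value − price = $1206.8 − $109.7 = $1097.1.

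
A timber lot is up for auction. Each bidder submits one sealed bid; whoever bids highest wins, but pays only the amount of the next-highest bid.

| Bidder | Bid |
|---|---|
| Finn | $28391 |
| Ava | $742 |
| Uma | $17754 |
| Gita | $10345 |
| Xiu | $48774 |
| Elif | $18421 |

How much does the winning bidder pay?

Highest bid: Xiu at $48774, so Xiu wins.
Second-highest bid: Finn at $28391 — that is the price the winner pays.

$28391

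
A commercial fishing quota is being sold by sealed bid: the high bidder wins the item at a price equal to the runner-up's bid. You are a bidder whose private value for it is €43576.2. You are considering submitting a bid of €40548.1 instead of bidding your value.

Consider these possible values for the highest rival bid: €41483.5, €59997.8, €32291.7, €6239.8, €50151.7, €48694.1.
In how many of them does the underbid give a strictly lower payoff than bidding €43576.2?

The deviation hurts exactly when the highest competing bid lies strictly between €40548.1 and €43576.2 — underbidding then forfeits a profitable win.
€41483.5: inside the interval → strictly worse (loss €2092.7).
€59997.8: above both → same outcome either way.
€32291.7: below both → same outcome either way.
€6239.8: below both → same outcome either way.
€50151.7: above both → same outcome either way.
€48694.1: above both → same outcome either way.
Count: 1.

1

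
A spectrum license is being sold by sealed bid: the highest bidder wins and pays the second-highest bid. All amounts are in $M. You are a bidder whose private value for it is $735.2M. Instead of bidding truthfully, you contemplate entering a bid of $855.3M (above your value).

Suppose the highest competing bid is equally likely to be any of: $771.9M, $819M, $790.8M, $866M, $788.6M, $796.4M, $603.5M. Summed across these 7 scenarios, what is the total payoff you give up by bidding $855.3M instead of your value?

The deviation costs you only when the competing bid falls strictly between $735.2M and $855.3M; elsewhere both bids give the same outcome.
$771.9M: truthful payoff $0M, deviation payoff −$36.7M → loss $36.7M.
$819M: truthful payoff $0M, deviation payoff −$83.8M → loss $83.8M.
$790.8M: truthful payoff $0M, deviation payoff −$55.6M → loss $55.6M.
$866M: outcomes coincide → loss $0M.
$788.6M: truthful payoff $0M, deviation payoff −$53.4M → loss $53.4M.
$796.4M: truthful payoff $0M, deviation payoff −$61.2M → loss $61.2M.
$603.5M: outcomes coincide → loss $0M.
Total loss = $36.7M + $83.8M + $55.6M + $53.4M + $61.2M = $290.7M.

$290.7M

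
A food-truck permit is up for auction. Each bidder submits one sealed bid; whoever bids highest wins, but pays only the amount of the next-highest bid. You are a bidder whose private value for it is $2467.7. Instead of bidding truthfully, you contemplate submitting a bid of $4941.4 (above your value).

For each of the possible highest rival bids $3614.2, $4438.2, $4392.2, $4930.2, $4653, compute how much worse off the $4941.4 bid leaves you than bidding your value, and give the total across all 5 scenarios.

$9689.3

The deviation costs you only when the competing bid falls strictly between $2467.7 and $4941.4; elsewhere both bids give the same outcome.
$3614.2: truthful payoff $0, deviation payoff −$1146.5 → loss $1146.5.
$4438.2: truthful payoff $0, deviation payoff −$1970.5 → loss $1970.5.
$4392.2: truthful payoff $0, deviation payoff −$1924.5 → loss $1924.5.
$4930.2: truthful payoff $0, deviation payoff −$2462.5 → loss $2462.5.
$4653: truthful payoff $0, deviation payoff −$2185.3 → loss $2185.3.
Total loss = $1146.5 + $1970.5 + $1924.5 + $2462.5 + $2185.3 = $9689.3.
Because the price is fixed by the runner-up's bid, deviating from your value can only change a good outcome into a bad one — never the reverse.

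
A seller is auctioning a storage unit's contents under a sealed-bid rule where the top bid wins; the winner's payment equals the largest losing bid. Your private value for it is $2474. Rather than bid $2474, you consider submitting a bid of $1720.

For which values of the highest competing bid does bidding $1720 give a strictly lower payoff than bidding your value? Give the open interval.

If the competing bid is below $1720, both bids win at the same price — no difference.
If it is above $2474, both bids lose — no difference.
If it lies strictly between $1720 and $2474, bidding your value wins at a price below your value (positive payoff) while bidding $1720 loses (payoff 0).
So the deviation strictly hurts on the open interval ($1720, $2474).
Truthful bidding weakly dominates here: raising your bid can only win items priced above your value, and lowering it can only forfeit items priced below.

($1720, $2474)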